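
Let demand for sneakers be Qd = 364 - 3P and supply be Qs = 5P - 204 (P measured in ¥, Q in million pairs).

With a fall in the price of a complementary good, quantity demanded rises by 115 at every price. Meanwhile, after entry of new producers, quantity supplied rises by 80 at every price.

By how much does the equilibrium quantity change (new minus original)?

Initially, 364 - 3P = 5P - 204, so 568 = 8P and P = 71, Q = 151.
The shock moves the curves to Qd = 479 - 3P and Qs = 5P - 124.
Setting them equal: 479 - 3P = 5P - 124 → 603 = 8P, so P = 75.375 and Q = 252.875.
ΔQ = 252.875 − 151 = +101.875.

+101.875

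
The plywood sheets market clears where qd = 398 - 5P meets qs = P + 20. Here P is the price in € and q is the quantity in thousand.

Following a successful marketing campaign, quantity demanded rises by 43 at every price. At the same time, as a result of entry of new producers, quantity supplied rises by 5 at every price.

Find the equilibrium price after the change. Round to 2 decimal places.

69.33

Before the shock: 398 - 5P = P + 20 ⇒ 378 = 6P ⇒ P = 63, q = 83.
The shock moves the curves to qd = 441 - 5P and qs = P + 25.
Equate the new curves: 441 - 5P = P + 25, giving 416 = 6P, P = 208/3 ≈ 69.3333, q = 283/3 ≈ 94.3333.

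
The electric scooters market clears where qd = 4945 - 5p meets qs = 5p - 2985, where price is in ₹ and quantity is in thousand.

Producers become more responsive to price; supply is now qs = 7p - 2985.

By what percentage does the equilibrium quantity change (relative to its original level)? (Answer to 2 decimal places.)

+67.43

Solve the original market: 4945 - 5p = 5p - 2985, hence p = 793 and q = 980.
The new curves are qd = 4945 - 5p (demand) and qs = 7p - 2985 (supply).
Clearing the new market: 4945 - 5p = 7p - 2985, so p = 3965/6 ≈ 660.8333 and q = 9845/6 ≈ 1640.8333.
%Δq = (1640.8333 − 980) / 980 × 100 = +67.43%.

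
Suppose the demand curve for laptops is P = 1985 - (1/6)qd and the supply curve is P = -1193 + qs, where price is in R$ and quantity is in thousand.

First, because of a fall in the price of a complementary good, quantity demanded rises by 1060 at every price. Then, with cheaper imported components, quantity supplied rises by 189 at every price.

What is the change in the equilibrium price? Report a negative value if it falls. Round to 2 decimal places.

+124.43

Initially, 11910 - 6P = P + 1193, so 10717 = 7P and P = 1531, q = 2724.
The new curves are qd = 12970 - 6P (demand) and qs = P + 1382 (supply).
New equilibrium: 12970 - 6P = P + 1382 ⇒ 11588 = 7P ⇒ P = 11588/7 ≈ 1655.4286, q = 21262/7 ≈ 3037.4286.
ΔP = 1655.4286 − 1531 = +124.43.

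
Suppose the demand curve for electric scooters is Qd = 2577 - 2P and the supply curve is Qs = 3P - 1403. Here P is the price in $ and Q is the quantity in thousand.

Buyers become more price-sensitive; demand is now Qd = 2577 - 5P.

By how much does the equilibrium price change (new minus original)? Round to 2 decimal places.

Solve the original market: 2577 - 2P = 3P - 1403, hence P = 796 and Q = 985.
With the change applied: demand Qd = 2577 - 5P, supply Qs = 3P - 1403.
New equilibrium: 2577 - 5P = 3P - 1403 ⇒ 3980 = 8P ⇒ P = 497.5, Q = 89.5.
ΔP = 497.5 − 796 = -298.50.

-298.50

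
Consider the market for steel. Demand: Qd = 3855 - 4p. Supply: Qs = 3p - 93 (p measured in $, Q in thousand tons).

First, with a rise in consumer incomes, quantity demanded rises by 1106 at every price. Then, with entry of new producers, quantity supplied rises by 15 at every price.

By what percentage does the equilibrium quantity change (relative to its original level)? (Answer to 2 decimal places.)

Solve the original market: 3855 - 4p = 3p - 93, hence p = 564 and Q = 1599.
After the shift, demand is Qd = 4961 - 4p and supply is Qs = 3p - 78.
Equate the new curves: 4961 - 4p = 3p - 78, giving 5039 = 7p, p = 5039/7 ≈ 719.8571, Q = 14571/7 ≈ 2081.5714.
%ΔQ = (2081.5714 − 1599) / 1599 × 100 = +30.18%.

+30.18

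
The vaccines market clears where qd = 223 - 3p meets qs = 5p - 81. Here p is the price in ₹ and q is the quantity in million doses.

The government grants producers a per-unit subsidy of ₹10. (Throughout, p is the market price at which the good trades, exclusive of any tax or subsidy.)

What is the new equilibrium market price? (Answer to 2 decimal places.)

31.75

Original equilibrium: 223 - 3p = 5p - 81 gives 304 = 8p, so p = 38 and q = 109.
Since sellers receive the price plus the subsidy, the effective supply curve becomes qs = 5p - 31.
Clearing the new market: 223 - 3p = 5p - 31, so p = 31.75 and q = 127.75.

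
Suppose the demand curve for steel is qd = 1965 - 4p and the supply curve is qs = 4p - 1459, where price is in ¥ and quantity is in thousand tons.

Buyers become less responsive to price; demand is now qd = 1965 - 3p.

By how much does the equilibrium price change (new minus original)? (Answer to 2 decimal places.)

Before the shock: 1965 - 4p = 4p - 1459 ⇒ 3424 = 8p ⇒ p = 428, q = 253.
After the shift, demand is qd = 1965 - 3p and supply is qs = 4p - 1459.
New equilibrium: 1965 - 3p = 4p - 1459 ⇒ 3424 = 7p ⇒ p = 3424/7 ≈ 489.1429, q = 3483/7 ≈ 497.5714.
Δp = 489.1429 − 428 = +61.14.

+61.14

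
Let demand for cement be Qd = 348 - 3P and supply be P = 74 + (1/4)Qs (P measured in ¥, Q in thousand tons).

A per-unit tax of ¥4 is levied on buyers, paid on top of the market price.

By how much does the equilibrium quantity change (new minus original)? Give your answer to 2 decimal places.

-6.86

Original equilibrium: 348 - 3P = 4P - 296 gives 644 = 7P, so P = 92 and Q = 72.
Since buyers pay the price plus the tax, the effective demand curve becomes Qd = 336 - 3P.
Setting them equal: 336 - 3P = 4P - 296 → 632 = 7P, so P = 632/7 ≈ 90.2857 and Q = 456/7 ≈ 65.1429.
ΔQ = 65.1429 − 72 = -6.86.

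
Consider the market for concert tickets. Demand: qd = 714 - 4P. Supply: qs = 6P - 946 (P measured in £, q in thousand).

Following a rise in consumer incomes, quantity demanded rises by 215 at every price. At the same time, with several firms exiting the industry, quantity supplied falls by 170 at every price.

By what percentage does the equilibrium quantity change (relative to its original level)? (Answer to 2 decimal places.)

Original equilibrium: 714 - 4P = 6P - 946 gives 1660 = 10P, so P = 166 and q = 50.
With the change applied: demand qd = 929 - 4P, supply qs = 6P - 1116.
Equate the new curves: 929 - 4P = 6P - 1116, giving 2045 = 10P, P = 204.5, q = 111.
%Δq = (111 − 50) / 50 × 100 = +122.00%.

+122.00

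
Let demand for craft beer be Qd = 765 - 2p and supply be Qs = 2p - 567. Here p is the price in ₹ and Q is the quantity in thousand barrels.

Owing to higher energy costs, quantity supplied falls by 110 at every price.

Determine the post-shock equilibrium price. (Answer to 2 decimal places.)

360.50

Original equilibrium: 765 - 2p = 2p - 567 gives 1332 = 4p, so p = 333 and Q = 99.
The shock moves the curves to Qd = 765 - 2p and Qs = 2p - 677.
Clearing the new market: 765 - 2p = 2p - 677, so p = 360.5 and Q = 44.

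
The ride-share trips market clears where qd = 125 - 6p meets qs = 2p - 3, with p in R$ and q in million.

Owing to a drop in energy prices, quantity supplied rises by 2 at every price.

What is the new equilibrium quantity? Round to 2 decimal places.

30.50

Before the shock: 125 - 6p = 2p - 3 ⇒ 128 = 8p ⇒ p = 16, q = 29.
After the shift, demand is qd = 125 - 6p and supply is qs = 2p - 1.
Setting them equal: 125 - 6p = 2p - 1 → 126 = 8p, so p = 15.75 and q = 30.5.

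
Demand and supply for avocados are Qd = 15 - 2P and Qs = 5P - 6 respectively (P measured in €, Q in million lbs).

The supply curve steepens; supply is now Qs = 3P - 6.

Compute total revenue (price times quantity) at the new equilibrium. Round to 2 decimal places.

Before the shock: 15 - 2P = 5P - 6 ⇒ 21 = 7P ⇒ P = 3, Q = 9.
With the change applied: demand Qd = 15 - 2P, supply Qs = 3P - 6.
Clearing the new market: 15 - 2P = 3P - 6, so P = 4.2 and Q = 6.6.
New expenditure = 4.2 × 6.6 = 27.72.

27.72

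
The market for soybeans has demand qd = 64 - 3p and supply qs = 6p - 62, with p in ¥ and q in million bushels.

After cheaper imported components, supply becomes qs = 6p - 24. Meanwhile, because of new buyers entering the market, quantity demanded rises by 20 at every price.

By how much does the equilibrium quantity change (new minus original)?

Initially, 64 - 3p = 6p - 62, so 126 = 9p and p = 14, q = 22.
After the shift, demand is qd = 84 - 3p and supply is qs = 6p - 24.
Clearing the new market: 84 - 3p = 6p - 24, so p = 12 and q = 48.
Δq = 48 − 22 = +26.

+26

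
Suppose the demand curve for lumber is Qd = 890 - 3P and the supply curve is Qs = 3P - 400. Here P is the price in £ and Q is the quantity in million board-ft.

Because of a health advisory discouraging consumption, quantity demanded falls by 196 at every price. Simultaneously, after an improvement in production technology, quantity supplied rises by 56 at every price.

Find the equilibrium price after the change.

Before the shock: 890 - 3P = 3P - 400 ⇒ 1290 = 6P ⇒ P = 215, Q = 245.
After the shift, demand is Qd = 694 - 3P and supply is Qs = 3P - 344.
New equilibrium: 694 - 3P = 3P - 344 ⇒ 1038 = 6P ⇒ P = 173, Q = 175.

173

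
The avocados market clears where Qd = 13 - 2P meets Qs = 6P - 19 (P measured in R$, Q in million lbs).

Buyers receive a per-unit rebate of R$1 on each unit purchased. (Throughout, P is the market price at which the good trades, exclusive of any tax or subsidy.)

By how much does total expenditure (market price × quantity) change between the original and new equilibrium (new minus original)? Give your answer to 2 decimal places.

+7.63

Solve the original market: 13 - 2P = 6P - 19, hence P = 4 and Q = 5.
Since buyers' out-of-pocket price is the market price minus the rebate, the effective demand curve becomes Qd = 15 - 2P.
Clearing the new market: 15 - 2P = 6P - 19, so P = 4.25 and Q = 6.5.
Expenditure moves from 4×5 = 20 to 4.25×6.5 = 27.625; change = +7.63.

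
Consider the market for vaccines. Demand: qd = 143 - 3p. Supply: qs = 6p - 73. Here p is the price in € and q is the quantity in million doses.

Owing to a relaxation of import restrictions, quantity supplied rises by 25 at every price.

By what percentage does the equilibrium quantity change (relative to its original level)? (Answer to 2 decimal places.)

Initially, 143 - 3p = 6p - 73, so 216 = 9p and p = 24, q = 71.
After the shift, demand is qd = 143 - 3p and supply is qs = 6p - 48.
Setting them equal: 143 - 3p = 6p - 48 → 191 = 9p, so p = 191/9 ≈ 21.2222 and q = 238/3 ≈ 79.3333.
%Δq = (79.3333 − 71) / 71 × 100 = +11.74%.

+11.74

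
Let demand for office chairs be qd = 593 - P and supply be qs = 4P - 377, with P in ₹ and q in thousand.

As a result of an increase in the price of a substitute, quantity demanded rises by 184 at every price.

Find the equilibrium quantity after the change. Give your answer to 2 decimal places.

546.20

Initially, 593 - P = 4P - 377, so 970 = 5P and P = 194, q = 399.
The new curves are qd = 777 - P (demand) and qs = 4P - 377 (supply).
Setting them equal: 777 - P = 4P - 377 → 1154 = 5P, so P = 230.8 and q = 546.2.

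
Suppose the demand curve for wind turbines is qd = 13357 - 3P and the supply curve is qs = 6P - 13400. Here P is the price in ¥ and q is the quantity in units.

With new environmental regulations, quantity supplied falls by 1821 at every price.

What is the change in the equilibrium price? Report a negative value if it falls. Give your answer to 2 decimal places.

+202.33

Original equilibrium: 13357 - 3P = 6P - 13400 gives 26757 = 9P, so P = 2973 and q = 4438.
The shock moves the curves to qd = 13357 - 3P and qs = 6P - 15221.
Clearing the new market: 13357 - 3P = 6P - 15221, so P = 9526/3 ≈ 3175.3333 and q = 3831.
ΔP = 3175.3333 − 2973 = +202.33.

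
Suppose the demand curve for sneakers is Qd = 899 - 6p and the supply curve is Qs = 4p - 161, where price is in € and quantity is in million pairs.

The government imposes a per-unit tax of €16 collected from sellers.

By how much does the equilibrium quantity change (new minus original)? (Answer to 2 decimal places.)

-38.40

Solve the original market: 899 - 6p = 4p - 161, hence p = 106 and Q = 263.
Since sellers keep the price net of the tax, the effective supply curve becomes Qs = 4p - 225.
New equilibrium: 899 - 6p = 4p - 225 ⇒ 1124 = 10p ⇒ p = 112.4, Q = 224.6.
ΔQ = 224.6 − 263 = -38.40.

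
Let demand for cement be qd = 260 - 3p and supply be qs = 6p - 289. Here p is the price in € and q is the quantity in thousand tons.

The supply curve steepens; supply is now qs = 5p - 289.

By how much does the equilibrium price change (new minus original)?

+7.625

Before the shock: 260 - 3p = 6p - 289 ⇒ 549 = 9p ⇒ p = 61, q = 77.
The shock moves the curves to qd = 260 - 3p and qs = 5p - 289.
New equilibrium: 260 - 3p = 5p - 289 ⇒ 549 = 8p ⇒ p = 68.625, q = 54.125.
Δp = 68.625 − 61 = +7.625.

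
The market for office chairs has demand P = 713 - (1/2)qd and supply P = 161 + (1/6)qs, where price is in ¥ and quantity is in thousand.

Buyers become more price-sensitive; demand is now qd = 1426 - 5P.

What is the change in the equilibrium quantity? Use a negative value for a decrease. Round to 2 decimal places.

Before the shock: 1426 - 2P = 6P - 966 ⇒ 2392 = 8P ⇒ P = 299, q = 828.
After the shift, demand is qd = 1426 - 5P and supply is qs = 6P - 966.
Clearing the new market: 1426 - 5P = 6P - 966, so P = 2392/11 ≈ 217.4545 and q = 3726/11 ≈ 338.7273.
Δq = 338.7273 − 828 = -489.27.

-489.27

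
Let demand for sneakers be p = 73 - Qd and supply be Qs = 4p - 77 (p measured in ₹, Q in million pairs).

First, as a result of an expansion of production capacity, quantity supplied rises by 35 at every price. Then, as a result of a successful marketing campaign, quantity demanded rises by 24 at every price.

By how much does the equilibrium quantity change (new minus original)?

+26.2

Solve the original market: 73 - p = 4p - 77, hence p = 30 and Q = 43.
After the shift, demand is Qd = 97 - p and supply is Qs = 4p - 42.
Setting them equal: 97 - p = 4p - 42 → 139 = 5p, so p = 27.8 and Q = 69.2.
ΔQ = 69.2 − 43 = +26.2.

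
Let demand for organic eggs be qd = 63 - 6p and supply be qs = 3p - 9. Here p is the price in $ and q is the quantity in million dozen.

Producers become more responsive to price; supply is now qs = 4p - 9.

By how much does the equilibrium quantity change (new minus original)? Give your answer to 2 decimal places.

+4.80

Before the shock: 63 - 6p = 3p - 9 ⇒ 72 = 9p ⇒ p = 8, q = 15.
The shock moves the curves to qd = 63 - 6p and qs = 4p - 9.
New equilibrium: 63 - 6p = 4p - 9 ⇒ 72 = 10p ⇒ p = 7.2, q = 19.8.
Δq = 19.8 − 15 = +4.80.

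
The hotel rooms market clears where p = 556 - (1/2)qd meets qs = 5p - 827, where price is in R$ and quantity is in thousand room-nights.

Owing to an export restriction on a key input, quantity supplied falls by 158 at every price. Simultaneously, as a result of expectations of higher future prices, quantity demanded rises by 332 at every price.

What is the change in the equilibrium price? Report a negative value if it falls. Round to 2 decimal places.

Original equilibrium: 1112 - 2p = 5p - 827 gives 1939 = 7p, so p = 277 and q = 558.
The new curves are qd = 1444 - 2p (demand) and qs = 5p - 985 (supply).
Setting them equal: 1444 - 2p = 5p - 985 → 2429 = 7p, so p = 347 and q = 750.
Δp = 347 − 277 = +70.00.

+70.00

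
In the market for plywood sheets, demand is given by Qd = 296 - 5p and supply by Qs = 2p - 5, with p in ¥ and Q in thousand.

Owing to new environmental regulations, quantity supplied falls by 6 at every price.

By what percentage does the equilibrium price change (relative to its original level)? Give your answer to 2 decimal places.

+1.99

Solve the original market: 296 - 5p = 2p - 5, hence p = 43 and Q = 81.
The shock moves the curves to Qd = 296 - 5p and Qs = 2p - 11.
Clearing the new market: 296 - 5p = 2p - 11, so p = 307/7 ≈ 43.8571 and Q = 537/7 ≈ 76.7143.
%Δp = (43.8571 − 43) / 43 × 100 = +1.99%.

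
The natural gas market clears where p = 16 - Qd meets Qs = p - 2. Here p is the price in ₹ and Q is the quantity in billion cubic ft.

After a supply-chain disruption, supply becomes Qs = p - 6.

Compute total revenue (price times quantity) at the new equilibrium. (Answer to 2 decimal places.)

Initially, 16 - p = p - 2, so 18 = 2p and p = 9, Q = 7.
With the change applied: demand Qd = 16 - p, supply Qs = p - 6.
Equate the new curves: 16 - p = p - 6, giving 22 = 2p, p = 11, Q = 5.
New expenditure = 11 × 5 = 55.00.

55.00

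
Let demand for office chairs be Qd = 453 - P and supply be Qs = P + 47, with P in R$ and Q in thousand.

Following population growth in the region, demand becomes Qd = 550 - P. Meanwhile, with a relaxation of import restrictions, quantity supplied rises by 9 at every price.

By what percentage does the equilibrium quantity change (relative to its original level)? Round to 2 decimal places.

+21.20

Original equilibrium: 453 - P = P + 47 gives 406 = 2P, so P = 203 and Q = 250.
After the shift, demand is Qd = 550 - P and supply is Qs = P + 56.
Equate the new curves: 550 - P = P + 56, giving 494 = 2P, P = 247, Q = 303.
%ΔQ = (303 − 250) / 250 × 100 = +21.20%.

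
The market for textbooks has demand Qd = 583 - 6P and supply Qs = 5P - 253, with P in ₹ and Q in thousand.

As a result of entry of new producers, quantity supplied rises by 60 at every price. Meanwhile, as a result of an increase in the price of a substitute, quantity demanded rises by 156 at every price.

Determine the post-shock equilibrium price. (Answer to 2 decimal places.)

Solve the original market: 583 - 6P = 5P - 253, hence P = 76 and Q = 127.
With the change applied: demand Qd = 739 - 6P, supply Qs = 5P - 193.
Clearing the new market: 739 - 6P = 5P - 193, so P = 932/11 ≈ 84.7273 and Q = 2537/11 ≈ 230.6364.

84.73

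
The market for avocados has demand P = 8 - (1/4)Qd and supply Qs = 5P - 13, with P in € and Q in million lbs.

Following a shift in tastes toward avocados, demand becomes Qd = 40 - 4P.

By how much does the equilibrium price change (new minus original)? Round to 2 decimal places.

+0.89

Solve the original market: 32 - 4P = 5P - 13, hence P = 5 and Q = 12.
The shock moves the curves to Qd = 40 - 4P and Qs = 5P - 13.
New equilibrium: 40 - 4P = 5P - 13 ⇒ 53 = 9P ⇒ P = 53/9 ≈ 5.8889, Q = 148/9 ≈ 16.4444.
ΔP = 5.8889 − 5 = +0.89.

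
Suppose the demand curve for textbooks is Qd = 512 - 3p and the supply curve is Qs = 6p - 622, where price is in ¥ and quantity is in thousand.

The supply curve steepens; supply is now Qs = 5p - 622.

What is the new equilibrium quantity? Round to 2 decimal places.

86.75

Initially, 512 - 3p = 6p - 622, so 1134 = 9p and p = 126, Q = 134.
With the change applied: demand Qd = 512 - 3p, supply Qs = 5p - 622.
Setting them equal: 512 - 3p = 5p - 622 → 1134 = 8p, so p = 141.75 and Q = 86.75.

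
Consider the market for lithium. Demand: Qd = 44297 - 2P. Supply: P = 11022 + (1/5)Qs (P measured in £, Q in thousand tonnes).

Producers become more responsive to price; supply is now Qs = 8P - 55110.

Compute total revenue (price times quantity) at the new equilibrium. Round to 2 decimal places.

Solve the original market: 44297 - 2P = 5P - 55110, hence P = 14201 and Q = 15895.
The shock moves the curves to Qd = 44297 - 2P and Qs = 8P - 55110.
Equate the new curves: 44297 - 2P = 8P - 55110, giving 99407 = 10P, P = 9940.7, Q = 24415.6.
New expenditure = 9940.7 × 24415.6 = 242708154.92.

242708154.92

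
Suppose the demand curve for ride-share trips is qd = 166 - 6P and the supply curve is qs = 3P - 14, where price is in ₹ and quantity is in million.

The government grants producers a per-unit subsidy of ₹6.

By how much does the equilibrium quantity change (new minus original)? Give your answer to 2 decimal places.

Solve the original market: 166 - 6P = 3P - 14, hence P = 20 and q = 46.
Since sellers receive the price plus the subsidy, the effective supply curve becomes qs = 3P + 4.
Equate the new curves: 166 - 6P = 3P + 4, giving 162 = 9P, P = 18, q = 58.
Δq = 58 − 46 = +12.00.

+12.00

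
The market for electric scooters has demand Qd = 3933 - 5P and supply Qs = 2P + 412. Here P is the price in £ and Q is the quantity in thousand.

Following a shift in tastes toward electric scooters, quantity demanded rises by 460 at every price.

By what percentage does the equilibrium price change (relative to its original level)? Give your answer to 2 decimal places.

Initially, 3933 - 5P = 2P + 412, so 3521 = 7P and P = 503, Q = 1418.
After the shift, demand is Qd = 4393 - 5P and supply is Qs = 2P + 412.
Clearing the new market: 4393 - 5P = 2P + 412, so P = 3981/7 ≈ 568.7143 and Q = 10846/7 ≈ 1549.4286.
%ΔP = (568.7143 − 503) / 503 × 100 = +13.06%.

+13.06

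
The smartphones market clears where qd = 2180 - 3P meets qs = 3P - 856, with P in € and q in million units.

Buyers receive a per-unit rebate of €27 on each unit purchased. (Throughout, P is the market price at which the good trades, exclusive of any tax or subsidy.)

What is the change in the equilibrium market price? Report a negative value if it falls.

+13.5

Before the shock: 2180 - 3P = 3P - 856 ⇒ 3036 = 6P ⇒ P = 506, q = 662.
Since buyers' out-of-pocket price is the market price minus the rebate, the effective demand curve becomes qd = 2261 - 3P.
Equate the new curves: 2261 - 3P = 3P - 856, giving 3117 = 6P, P = 519.5, q = 702.5.
ΔP = 519.5 − 506 = +13.5.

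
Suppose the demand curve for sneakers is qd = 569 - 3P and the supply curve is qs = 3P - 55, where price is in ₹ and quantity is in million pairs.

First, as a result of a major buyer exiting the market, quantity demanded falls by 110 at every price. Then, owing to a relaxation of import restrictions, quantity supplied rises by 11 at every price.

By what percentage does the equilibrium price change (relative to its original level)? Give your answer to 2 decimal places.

Initially, 569 - 3P = 3P - 55, so 624 = 6P and P = 104, q = 257.
The new curves are qd = 459 - 3P (demand) and qs = 3P - 44 (supply).
Setting them equal: 459 - 3P = 3P - 44 → 503 = 6P, so P = 503/6 ≈ 83.8333 and q = 207.5.
%ΔP = (83.8333 − 104) / 104 × 100 = -19.39%.

-19.39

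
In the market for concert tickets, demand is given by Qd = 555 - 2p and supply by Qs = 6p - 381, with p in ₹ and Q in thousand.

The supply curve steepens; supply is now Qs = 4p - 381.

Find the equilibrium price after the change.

156

Initially, 555 - 2p = 6p - 381, so 936 = 8p and p = 117, Q = 321.
With the change applied: demand Qd = 555 - 2p, supply Qs = 4p - 381.
Setting them equal: 555 - 2p = 4p - 381 → 936 = 6p, so p = 156 and Q = 243.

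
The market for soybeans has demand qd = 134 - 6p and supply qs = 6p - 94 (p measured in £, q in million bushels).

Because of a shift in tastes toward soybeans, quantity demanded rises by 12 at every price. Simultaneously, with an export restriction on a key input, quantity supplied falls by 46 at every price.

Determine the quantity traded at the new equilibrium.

3

Before the shock: 134 - 6p = 6p - 94 ⇒ 228 = 12p ⇒ p = 19, q = 20.
With the change applied: demand qd = 146 - 6p, supply qs = 6p - 140.
Clearing the new market: 146 - 6p = 6p - 140, so p = 143/6 ≈ 23.8333 and q = 3.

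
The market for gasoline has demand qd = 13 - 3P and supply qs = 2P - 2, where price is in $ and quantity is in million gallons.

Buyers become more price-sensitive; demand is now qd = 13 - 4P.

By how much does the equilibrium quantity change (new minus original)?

Before the shock: 13 - 3P = 2P - 2 ⇒ 15 = 5P ⇒ P = 3, q = 4.
The new curves are qd = 13 - 4P (demand) and qs = 2P - 2 (supply).
Equate the new curves: 13 - 4P = 2P - 2, giving 15 = 6P, P = 2.5, q = 3.
Δq = 3 − 4 = -1.

-1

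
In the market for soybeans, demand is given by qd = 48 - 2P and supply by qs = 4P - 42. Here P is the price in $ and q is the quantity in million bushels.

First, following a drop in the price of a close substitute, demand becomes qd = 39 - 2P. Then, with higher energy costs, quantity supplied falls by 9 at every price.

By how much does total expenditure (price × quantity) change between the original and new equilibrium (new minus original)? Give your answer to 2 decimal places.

Before the shock: 48 - 2P = 4P - 42 ⇒ 90 = 6P ⇒ P = 15, q = 18.
With the change applied: demand qd = 39 - 2P, supply qs = 4P - 51.
New equilibrium: 39 - 2P = 4P - 51 ⇒ 90 = 6P ⇒ P = 15, q = 9.
Expenditure moves from 15×18 = 270 to 15×9 = 135; change = -135.00.

-135.00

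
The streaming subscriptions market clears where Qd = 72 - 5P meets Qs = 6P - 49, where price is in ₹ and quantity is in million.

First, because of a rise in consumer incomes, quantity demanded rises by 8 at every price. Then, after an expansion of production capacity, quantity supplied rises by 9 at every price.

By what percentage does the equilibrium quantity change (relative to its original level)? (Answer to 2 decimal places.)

Solve the original market: 72 - 5P = 6P - 49, hence P = 11 and Q = 17.
With the change applied: demand Qd = 80 - 5P, supply Qs = 6P - 40.
Equate the new curves: 80 - 5P = 6P - 40, giving 120 = 11P, P = 120/11 ≈ 10.9091, Q = 280/11 ≈ 25.4545.
%ΔQ = (25.4545 − 17) / 17 × 100 = +49.73%.

+49.73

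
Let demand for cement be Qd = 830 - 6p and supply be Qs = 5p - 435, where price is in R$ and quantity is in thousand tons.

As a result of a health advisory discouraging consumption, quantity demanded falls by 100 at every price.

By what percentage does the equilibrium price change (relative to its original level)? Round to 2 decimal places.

Initially, 830 - 6p = 5p - 435, so 1265 = 11p and p = 115, Q = 140.
The new curves are Qd = 730 - 6p (demand) and Qs = 5p - 435 (supply).
Equate the new curves: 730 - 6p = 5p - 435, giving 1165 = 11p, p = 1165/11 ≈ 105.9091, Q = 1040/11 ≈ 94.5455.
%Δp = (105.9091 − 115) / 115 × 100 = -7.91%.

-7.91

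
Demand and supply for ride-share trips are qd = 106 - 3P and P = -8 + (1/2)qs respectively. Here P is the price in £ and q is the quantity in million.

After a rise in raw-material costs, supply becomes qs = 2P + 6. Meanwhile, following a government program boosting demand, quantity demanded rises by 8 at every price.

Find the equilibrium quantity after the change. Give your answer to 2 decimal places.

49.20

Initially, 106 - 3P = 2P + 16, so 90 = 5P and P = 18, q = 52.
With the change applied: demand qd = 114 - 3P, supply qs = 2P + 6.
New equilibrium: 114 - 3P = 2P + 6 ⇒ 108 = 5P ⇒ P = 21.6, q = 49.2.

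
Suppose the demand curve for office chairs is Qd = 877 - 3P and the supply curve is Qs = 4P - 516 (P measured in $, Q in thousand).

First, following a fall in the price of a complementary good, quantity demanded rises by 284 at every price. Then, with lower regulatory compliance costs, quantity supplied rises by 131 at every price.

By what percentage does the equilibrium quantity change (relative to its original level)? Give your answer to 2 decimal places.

+78.01

Solve the original market: 877 - 3P = 4P - 516, hence P = 199 and Q = 280.
The shock moves the curves to Qd = 1161 - 3P and Qs = 4P - 385.
Clearing the new market: 1161 - 3P = 4P - 385, so P = 1546/7 ≈ 220.8571 and Q = 3489/7 ≈ 498.4286.
%ΔQ = (498.4286 − 280) / 280 × 100 = +78.01%.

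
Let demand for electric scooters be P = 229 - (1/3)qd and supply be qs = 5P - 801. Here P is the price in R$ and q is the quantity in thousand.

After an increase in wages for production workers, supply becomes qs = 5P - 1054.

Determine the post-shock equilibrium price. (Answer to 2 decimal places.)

217.63

Original equilibrium: 687 - 3P = 5P - 801 gives 1488 = 8P, so P = 186 and q = 129.
After the shift, demand is qd = 687 - 3P and supply is qs = 5P - 1054.
Equate the new curves: 687 - 3P = 5P - 1054, giving 1741 = 8P, P = 217.625, q = 34.125.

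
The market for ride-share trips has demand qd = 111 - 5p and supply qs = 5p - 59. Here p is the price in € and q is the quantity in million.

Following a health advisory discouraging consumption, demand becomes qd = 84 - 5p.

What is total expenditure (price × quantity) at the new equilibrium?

Original equilibrium: 111 - 5p = 5p - 59 gives 170 = 10p, so p = 17 and q = 26.
The new curves are qd = 84 - 5p (demand) and qs = 5p - 59 (supply).
Clearing the new market: 84 - 5p = 5p - 59, so p = 14.3 and q = 12.5.
New expenditure = 14.3 × 12.5 = 178.75.

178.75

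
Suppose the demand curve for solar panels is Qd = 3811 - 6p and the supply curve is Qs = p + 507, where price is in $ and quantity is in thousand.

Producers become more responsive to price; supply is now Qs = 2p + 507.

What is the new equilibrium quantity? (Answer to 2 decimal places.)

Solve the original market: 3811 - 6p = p + 507, hence p = 472 and Q = 979.
The shock moves the curves to Qd = 3811 - 6p and Qs = 2p + 507.
Setting them equal: 3811 - 6p = 2p + 507 → 3304 = 8p, so p = 413 and Q = 1333.

1333.00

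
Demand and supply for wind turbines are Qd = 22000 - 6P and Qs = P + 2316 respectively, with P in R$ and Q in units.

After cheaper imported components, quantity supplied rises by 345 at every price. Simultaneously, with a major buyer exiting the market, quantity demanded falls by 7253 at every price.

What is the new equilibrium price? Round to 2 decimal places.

Initially, 22000 - 6P = P + 2316, so 19684 = 7P and P = 2812, Q = 5128.
With the change applied: demand Qd = 14747 - 6P, supply Qs = P + 2661.
Clearing the new market: 14747 - 6P = P + 2661, so P = 12086/7 ≈ 1726.5714 and Q = 30713/7 ≈ 4387.5714.

1726.57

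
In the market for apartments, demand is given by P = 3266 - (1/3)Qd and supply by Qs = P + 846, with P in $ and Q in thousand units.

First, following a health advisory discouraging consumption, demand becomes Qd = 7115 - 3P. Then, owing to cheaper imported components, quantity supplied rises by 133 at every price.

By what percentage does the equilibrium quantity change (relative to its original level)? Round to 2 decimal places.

Original equilibrium: 9798 - 3P = P + 846 gives 8952 = 4P, so P = 2238 and Q = 3084.
After the shift, demand is Qd = 7115 - 3P and supply is Qs = P + 979.
Clearing the new market: 7115 - 3P = P + 979, so P = 1534 and Q = 2513.
%ΔQ = (2513 − 3084) / 3084 × 100 = -18.51%.

-18.51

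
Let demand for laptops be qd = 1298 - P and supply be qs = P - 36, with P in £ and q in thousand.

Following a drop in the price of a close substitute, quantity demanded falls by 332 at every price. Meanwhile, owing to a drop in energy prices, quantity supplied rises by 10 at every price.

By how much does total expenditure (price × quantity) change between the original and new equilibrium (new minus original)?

-187757

Initially, 1298 - P = P - 36, so 1334 = 2P and P = 667, q = 631.
With the change applied: demand qd = 966 - P, supply qs = P - 26.
Clearing the new market: 966 - P = P - 26, so P = 496 and q = 470.
Expenditure moves from 667×631 = 420877 to 496×470 = 233120; change = -187757.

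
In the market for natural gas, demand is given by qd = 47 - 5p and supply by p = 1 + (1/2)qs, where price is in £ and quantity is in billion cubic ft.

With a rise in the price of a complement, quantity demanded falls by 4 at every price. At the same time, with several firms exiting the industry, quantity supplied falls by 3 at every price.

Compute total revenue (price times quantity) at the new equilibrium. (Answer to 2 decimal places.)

59.76

Before the shock: 47 - 5p = 2p - 2 ⇒ 49 = 7p ⇒ p = 7, q = 12.
With the change applied: demand qd = 43 - 5p, supply qs = 2p - 5.
Setting them equal: 43 - 5p = 2p - 5 → 48 = 7p, so p = 48/7 ≈ 6.8571 and q = 61/7 ≈ 8.7143.
New expenditure = 6.8571 × 8.7143 = 59.76.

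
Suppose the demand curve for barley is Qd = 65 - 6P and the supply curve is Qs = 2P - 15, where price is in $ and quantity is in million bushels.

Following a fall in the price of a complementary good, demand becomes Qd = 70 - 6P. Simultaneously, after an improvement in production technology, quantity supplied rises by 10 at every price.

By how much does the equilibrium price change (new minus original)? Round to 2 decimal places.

Initially, 65 - 6P = 2P - 15, so 80 = 8P and P = 10, Q = 5.
The shock moves the curves to Qd = 70 - 6P and Qs = 2P - 5.
Clearing the new market: 70 - 6P = 2P - 5, so P = 9.375 and Q = 13.75.
ΔP = 9.375 − 10 = -0.63.

-0.63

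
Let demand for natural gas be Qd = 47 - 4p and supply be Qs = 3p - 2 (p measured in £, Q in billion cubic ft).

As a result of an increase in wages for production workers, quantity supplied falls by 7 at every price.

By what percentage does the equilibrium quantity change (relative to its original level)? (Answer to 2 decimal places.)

Initially, 47 - 4p = 3p - 2, so 49 = 7p and p = 7, Q = 19.
The new curves are Qd = 47 - 4p (demand) and Qs = 3p - 9 (supply).
Setting them equal: 47 - 4p = 3p - 9 → 56 = 7p, so p = 8 and Q = 15.
%ΔQ = (15 − 19) / 19 × 100 = -21.05%.

-21.05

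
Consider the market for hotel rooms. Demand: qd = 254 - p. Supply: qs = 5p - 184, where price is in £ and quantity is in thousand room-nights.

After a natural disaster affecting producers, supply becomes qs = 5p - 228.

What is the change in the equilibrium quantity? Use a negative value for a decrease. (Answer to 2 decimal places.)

-7.33

Initially, 254 - p = 5p - 184, so 438 = 6p and p = 73, q = 181.
After the shift, demand is qd = 254 - p and supply is qs = 5p - 228.
Equate the new curves: 254 - p = 5p - 228, giving 482 = 6p, p = 241/3 ≈ 80.3333, q = 521/3 ≈ 173.6667.
Δq = 173.6667 − 181 = -7.33.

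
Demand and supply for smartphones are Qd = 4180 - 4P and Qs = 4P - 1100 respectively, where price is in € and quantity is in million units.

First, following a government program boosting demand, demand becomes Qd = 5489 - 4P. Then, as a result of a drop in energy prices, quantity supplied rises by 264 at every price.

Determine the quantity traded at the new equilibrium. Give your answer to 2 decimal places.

2326.50

Original equilibrium: 4180 - 4P = 4P - 1100 gives 5280 = 8P, so P = 660 and Q = 1540.
After the shift, demand is Qd = 5489 - 4P and supply is Qs = 4P - 836.
Clearing the new market: 5489 - 4P = 4P - 836, so P = 790.625 and Q = 2326.5.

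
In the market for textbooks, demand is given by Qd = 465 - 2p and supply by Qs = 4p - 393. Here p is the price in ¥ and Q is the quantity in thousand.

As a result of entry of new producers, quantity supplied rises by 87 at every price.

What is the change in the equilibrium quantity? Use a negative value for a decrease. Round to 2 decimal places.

Solve the original market: 465 - 2p = 4p - 393, hence p = 143 and Q = 179.
The shock moves the curves to Qd = 465 - 2p and Qs = 4p - 306.
Equate the new curves: 465 - 2p = 4p - 306, giving 771 = 6p, p = 128.5, Q = 208.
ΔQ = 208 − 179 = +29.00.

+29.00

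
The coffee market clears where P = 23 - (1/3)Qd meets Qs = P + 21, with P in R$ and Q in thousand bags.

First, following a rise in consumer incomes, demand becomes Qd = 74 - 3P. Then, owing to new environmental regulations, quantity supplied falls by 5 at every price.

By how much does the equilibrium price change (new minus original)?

Original equilibrium: 69 - 3P = P + 21 gives 48 = 4P, so P = 12 and Q = 33.
After the shift, demand is Qd = 74 - 3P and supply is Qs = P + 16.
Equate the new curves: 74 - 3P = P + 16, giving 58 = 4P, P = 14.5, Q = 30.5.
ΔP = 14.5 − 12 = +2.5.

+2.5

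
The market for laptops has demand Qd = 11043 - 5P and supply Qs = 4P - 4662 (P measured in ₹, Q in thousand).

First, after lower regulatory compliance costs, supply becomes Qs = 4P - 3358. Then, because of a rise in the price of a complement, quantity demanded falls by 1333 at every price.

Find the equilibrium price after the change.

1452

Initially, 11043 - 5P = 4P - 4662, so 15705 = 9P and P = 1745, Q = 2318.
The shock moves the curves to Qd = 9710 - 5P and Qs = 4P - 3358.
Clearing the new market: 9710 - 5P = 4P - 3358, so P = 1452 and Q = 2450.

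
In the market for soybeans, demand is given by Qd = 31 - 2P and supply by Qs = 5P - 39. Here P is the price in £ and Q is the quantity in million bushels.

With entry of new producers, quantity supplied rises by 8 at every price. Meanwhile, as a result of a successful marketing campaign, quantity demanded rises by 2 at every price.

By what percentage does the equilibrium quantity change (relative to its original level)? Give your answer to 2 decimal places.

+33.77

Before the shock: 31 - 2P = 5P - 39 ⇒ 70 = 7P ⇒ P = 10, Q = 11.
The shock moves the curves to Qd = 33 - 2P and Qs = 5P - 31.
New equilibrium: 33 - 2P = 5P - 31 ⇒ 64 = 7P ⇒ P = 64/7 ≈ 9.1429, Q = 103/7 ≈ 14.7143.
%ΔQ = (14.7143 − 11) / 11 × 100 = +33.77%.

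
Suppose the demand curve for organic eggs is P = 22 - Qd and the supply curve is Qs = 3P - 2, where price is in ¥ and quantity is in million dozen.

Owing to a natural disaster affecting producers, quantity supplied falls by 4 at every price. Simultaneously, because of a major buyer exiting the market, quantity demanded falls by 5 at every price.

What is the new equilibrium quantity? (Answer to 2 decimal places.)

Original equilibrium: 22 - P = 3P - 2 gives 24 = 4P, so P = 6 and Q = 16.
The new curves are Qd = 17 - P (demand) and Qs = 3P - 6 (supply).
New equilibrium: 17 - P = 3P - 6 ⇒ 23 = 4P ⇒ P = 5.75, Q = 11.25.

11.25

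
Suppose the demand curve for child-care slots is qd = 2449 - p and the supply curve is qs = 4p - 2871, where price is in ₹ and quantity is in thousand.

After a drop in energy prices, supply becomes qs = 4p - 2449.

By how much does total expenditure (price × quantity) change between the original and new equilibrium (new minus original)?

-34215.76

Solve the original market: 2449 - p = 4p - 2871, hence p = 1064 and q = 1385.
After the shift, demand is qd = 2449 - p and supply is qs = 4p - 2449.
New equilibrium: 2449 - p = 4p - 2449 ⇒ 4898 = 5p ⇒ p = 979.6, q = 1469.4.
Expenditure moves from 1064×1385 = 1473640 to 979.6×1469.4 = 1439424.24; change = -34215.76.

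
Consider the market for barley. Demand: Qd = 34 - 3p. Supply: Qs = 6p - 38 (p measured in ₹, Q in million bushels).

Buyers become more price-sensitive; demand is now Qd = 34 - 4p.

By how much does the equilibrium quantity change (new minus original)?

Original equilibrium: 34 - 3p = 6p - 38 gives 72 = 9p, so p = 8 and Q = 10.
The shock moves the curves to Qd = 34 - 4p and Qs = 6p - 38.
Clearing the new market: 34 - 4p = 6p - 38, so p = 7.2 and Q = 5.2.
ΔQ = 5.2 − 10 = -4.8.

-4.8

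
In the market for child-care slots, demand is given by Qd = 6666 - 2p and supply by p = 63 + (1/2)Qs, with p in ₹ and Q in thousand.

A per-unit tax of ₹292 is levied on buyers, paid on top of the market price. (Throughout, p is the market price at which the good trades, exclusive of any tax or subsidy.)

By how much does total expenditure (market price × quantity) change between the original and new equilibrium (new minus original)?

-930604

Initially, 6666 - 2p = 2p - 126, so 6792 = 4p and p = 1698, Q = 3270.
Since buyers pay the price plus the tax, the effective demand curve becomes Qd = 6082 - 2p.
Setting them equal: 6082 - 2p = 2p - 126 → 6208 = 4p, so p = 1552 and Q = 2978.
Expenditure moves from 1698×3270 = 5552460 to 1552×2978 = 4621856; change = -930604.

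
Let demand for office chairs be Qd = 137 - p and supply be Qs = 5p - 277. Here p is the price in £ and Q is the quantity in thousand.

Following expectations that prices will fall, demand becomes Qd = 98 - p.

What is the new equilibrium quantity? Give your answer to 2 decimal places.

35.50

Original equilibrium: 137 - p = 5p - 277 gives 414 = 6p, so p = 69 and Q = 68.
With the change applied: demand Qd = 98 - p, supply Qs = 5p - 277.
Setting them equal: 98 - p = 5p - 277 → 375 = 6p, so p = 62.5 and Q = 35.5.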